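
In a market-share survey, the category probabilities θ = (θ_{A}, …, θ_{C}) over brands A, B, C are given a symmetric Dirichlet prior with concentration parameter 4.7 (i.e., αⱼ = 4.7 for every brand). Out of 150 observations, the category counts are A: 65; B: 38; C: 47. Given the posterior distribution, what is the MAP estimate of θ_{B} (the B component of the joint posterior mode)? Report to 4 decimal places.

The Dirichlet prior is conjugate to the Multinomial likelihood: each posterior αⱼ = prior αⱼ + observed count nⱼ.
Posterior concentration: (69.7, 42.7, 51.7), total = 164.1.
Joint mode component: (α_{B}−1)/(Σα−K) = 41.7/161.1 = 0.2588.

0.2588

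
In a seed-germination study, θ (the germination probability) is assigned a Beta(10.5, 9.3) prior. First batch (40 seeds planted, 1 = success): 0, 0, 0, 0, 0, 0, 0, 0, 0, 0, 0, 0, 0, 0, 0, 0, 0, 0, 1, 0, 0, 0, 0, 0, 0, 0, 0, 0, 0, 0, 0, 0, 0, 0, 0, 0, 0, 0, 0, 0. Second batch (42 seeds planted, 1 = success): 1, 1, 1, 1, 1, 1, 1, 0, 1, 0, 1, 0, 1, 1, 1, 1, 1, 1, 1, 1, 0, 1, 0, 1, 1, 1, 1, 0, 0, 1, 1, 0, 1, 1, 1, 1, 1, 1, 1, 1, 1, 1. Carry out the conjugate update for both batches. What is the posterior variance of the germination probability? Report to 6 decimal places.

The Beta prior is conjugate to a Binomial/Bernoulli likelihood; the update adds successes to α and failures to β.
After batch 1: Beta(10.5+1, 9.3+39) = Beta(11.5, 48.3).
After batch 2: Beta(11.5+34, 48.3+8) = Beta(45.5, 56.3).
Var = αβ/((α+β)²(α+β+1)) = 45.5·56.3/(101.8²·102.8) = 0.002405.

0.002405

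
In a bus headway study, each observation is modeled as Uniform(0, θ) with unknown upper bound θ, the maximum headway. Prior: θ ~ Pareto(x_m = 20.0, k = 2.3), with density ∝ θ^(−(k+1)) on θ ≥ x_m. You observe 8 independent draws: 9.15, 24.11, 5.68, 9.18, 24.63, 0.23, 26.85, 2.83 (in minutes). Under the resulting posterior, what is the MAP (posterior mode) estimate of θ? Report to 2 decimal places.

A Pareto(scale x_m, shape k) prior on the upper bound θ of Uniform(0, θ) is conjugate: posterior is Pareto(max(x_m, max xᵢ), k + n).
Sample maximum = 26.85; prior scale x_m = 20.0 → posterior scale = max = 26.85.
Posterior shape = 2.3 + 8 = 10.3.
The Pareto density is decreasing on [x_m, ∞), so the mode is x_m = 26.85.

26.85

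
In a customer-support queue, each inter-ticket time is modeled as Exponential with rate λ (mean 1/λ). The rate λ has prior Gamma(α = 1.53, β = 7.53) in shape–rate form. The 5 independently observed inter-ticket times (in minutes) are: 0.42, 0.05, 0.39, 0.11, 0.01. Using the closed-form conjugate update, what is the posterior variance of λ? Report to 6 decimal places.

0.090168

With a Gamma(shape α, rate β) prior on the exponential rate λ, the posterior after n observations with total T = Σxᵢ is Gamma(α+n, β+T).
Sum of observations T = 0.98 minutes; n = 5.
Posterior: Gamma(1.53+5, 7.53+0.98) = Gamma(6.53, 8.51).
Var = α/β² = 0.090168.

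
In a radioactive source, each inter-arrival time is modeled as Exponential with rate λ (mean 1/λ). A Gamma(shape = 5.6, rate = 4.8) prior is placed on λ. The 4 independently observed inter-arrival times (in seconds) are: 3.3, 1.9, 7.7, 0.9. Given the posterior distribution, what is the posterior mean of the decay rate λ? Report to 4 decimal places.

With a Gamma(shape α, rate β) prior on the exponential rate λ, the posterior after n observations with total T = Σxᵢ is Gamma(α+n, β+T).
Sum of observations T = 13.8 seconds; n = 4.
Posterior: Gamma(5.6+4, 4.8+13.8) = Gamma(9.6, 18.6).
Posterior mean of λ = α/β = 9.6/18.6 = 0.5161.

0.5161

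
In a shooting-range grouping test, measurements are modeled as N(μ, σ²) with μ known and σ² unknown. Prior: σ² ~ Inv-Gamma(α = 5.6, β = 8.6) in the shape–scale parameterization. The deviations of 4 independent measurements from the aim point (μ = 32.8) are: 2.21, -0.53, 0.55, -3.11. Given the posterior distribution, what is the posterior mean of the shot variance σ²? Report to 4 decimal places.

With known mean μ and an Inverse-Gamma(α, β) prior on σ², the Normal likelihood is conjugate: posterior is Inv-Gamma(α + n/2, β + Σ(xᵢ−μ)²/2).
Σ(xᵢ−μ)² = (2.21)² + (-0.53)² + (0.55)² + (-3.11)² = 15.1396.
Posterior: Inv-Gamma(5.6 + 4/2, 8.6 + 15.1396/2) = Inv-Gamma(7.60, 16.16980).
E[σ²|data] = β/(α−1) = 16.16980/6.60 = 2.4500.

2.4500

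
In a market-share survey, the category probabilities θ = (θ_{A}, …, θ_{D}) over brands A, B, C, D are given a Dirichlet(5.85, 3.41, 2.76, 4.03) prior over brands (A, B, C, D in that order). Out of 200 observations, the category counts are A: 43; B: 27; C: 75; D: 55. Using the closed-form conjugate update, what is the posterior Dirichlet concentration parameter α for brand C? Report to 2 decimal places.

77.76

The Dirichlet prior is conjugate to the Multinomial likelihood: each posterior αⱼ = prior αⱼ + observed count nⱼ.
Posterior concentration: (48.85, 30.41, 77.76, 59.03), total = 216.05.
α_{C} = 2.76 + 75 = 77.76.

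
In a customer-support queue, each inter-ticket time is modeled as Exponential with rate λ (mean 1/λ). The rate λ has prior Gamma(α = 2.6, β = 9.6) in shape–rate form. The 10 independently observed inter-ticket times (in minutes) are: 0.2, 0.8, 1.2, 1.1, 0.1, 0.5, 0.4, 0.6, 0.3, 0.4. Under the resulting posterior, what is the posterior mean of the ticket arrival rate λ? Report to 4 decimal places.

With a Gamma(shape α, rate β) prior on the exponential rate λ, the posterior after n observations with total T = Σxᵢ is Gamma(α+n, β+T).
Sum of observations T = 5.6 minutes; n = 10.
Posterior: Gamma(2.6+10, 9.6+5.6) = Gamma(12.6, 15.2).
Posterior mean of λ = α/β = 12.6/15.2 = 0.8289.

0.8289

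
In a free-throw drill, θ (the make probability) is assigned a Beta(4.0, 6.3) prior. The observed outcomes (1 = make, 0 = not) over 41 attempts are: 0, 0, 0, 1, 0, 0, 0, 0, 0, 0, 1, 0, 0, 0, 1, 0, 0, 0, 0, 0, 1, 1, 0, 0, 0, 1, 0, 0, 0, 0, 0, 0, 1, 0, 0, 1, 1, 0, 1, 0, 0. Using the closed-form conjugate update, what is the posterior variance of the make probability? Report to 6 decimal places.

0.003794

The Beta prior is conjugate to a Binomial/Bernoulli likelihood; the update adds successes to α and failures to β.
Posterior: Beta(α+k, β+n−k) = Beta(4.0+10, 6.3+31) = Beta(14.0, 37.3).
Var = αβ/((α+β)²(α+β+1)) = 14.0·37.3/(51.3²·52.3) = 0.003794.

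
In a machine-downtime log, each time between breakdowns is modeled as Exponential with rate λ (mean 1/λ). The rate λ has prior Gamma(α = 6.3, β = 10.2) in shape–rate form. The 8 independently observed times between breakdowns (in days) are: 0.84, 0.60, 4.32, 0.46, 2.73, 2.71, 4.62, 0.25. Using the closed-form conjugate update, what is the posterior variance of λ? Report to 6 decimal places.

With a Gamma(shape α, rate β) prior on the exponential rate λ, the posterior after n observations with total T = Σxᵢ is Gamma(α+n, β+T).
Sum of observations T = 16.53 days; n = 8.
Posterior: Gamma(6.3+8, 10.2+16.53) = Gamma(14.3, 26.73).
Var = α/β² = 0.020014.

0.020014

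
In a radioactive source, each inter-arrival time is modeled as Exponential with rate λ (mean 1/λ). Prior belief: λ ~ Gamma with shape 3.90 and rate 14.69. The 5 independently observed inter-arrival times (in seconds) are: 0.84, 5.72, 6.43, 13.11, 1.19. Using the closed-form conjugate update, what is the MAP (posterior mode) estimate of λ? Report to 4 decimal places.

With a Gamma(shape α, rate β) prior on the exponential rate λ, the posterior after n observations with total T = Σxᵢ is Gamma(α+n, β+T).
Sum of observations T = 27.29 seconds; n = 5.
Posterior: Gamma(3.90+5, 14.69+27.29) = Gamma(8.90, 41.98).
Mode = (α−1)/β = 0.1882.

0.1882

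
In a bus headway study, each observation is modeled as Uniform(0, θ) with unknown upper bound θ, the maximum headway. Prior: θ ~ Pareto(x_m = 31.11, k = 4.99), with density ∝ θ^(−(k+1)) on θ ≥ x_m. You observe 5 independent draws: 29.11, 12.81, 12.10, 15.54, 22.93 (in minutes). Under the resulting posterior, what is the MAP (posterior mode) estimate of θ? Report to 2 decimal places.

A Pareto(scale x_m, shape k) prior on the upper bound θ of Uniform(0, θ) is conjugate: posterior is Pareto(max(x_m, max xᵢ), k + n).
Sample maximum = 29.11; prior scale x_m = 31.11 → posterior scale = max = 31.11.
Posterior shape = 4.99 + 5 = 9.99.
The Pareto density is decreasing on [x_m, ∞), so the mode is x_m = 31.11.

31.11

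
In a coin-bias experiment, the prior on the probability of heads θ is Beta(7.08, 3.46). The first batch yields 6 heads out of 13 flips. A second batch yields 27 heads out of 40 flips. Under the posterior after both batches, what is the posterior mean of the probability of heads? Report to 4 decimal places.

The Beta prior is conjugate to a Binomial/Bernoulli likelihood; the update adds successes to α and failures to β.
After batch 1: Beta(7.08+6, 3.46+7) = Beta(13.08, 10.46).
After batch 2: Beta(13.08+27, 10.46+13) = Beta(40.08, 23.46).
Posterior mean = α/(α+β) = 40.08/63.54 = 0.6308.

0.6308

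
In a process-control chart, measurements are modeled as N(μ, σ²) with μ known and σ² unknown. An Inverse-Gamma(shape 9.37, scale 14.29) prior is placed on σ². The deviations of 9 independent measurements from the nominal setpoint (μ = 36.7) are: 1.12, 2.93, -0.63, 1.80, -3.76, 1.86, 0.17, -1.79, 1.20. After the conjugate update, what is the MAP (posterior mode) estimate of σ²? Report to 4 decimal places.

With known mean μ and an Inverse-Gamma(α, β) prior on σ², the Normal likelihood is conjugate: posterior is Inv-Gamma(α + n/2, β + Σ(xᵢ−μ)²/2).
Σ(xᵢ−μ)² = (1.12)² + (2.93)² + (-0.63)² + (1.80)² + (-3.76)² + (1.86)² + (0.17)² + (-1.79)² + (1.20)² = 35.7464.
Posterior: Inv-Gamma(9.37 + 9/2, 14.29 + 35.7464/2) = Inv-Gamma(13.87, 32.16320).
Mode = β/(α+1) = 32.16320/14.87 = 2.1630.

2.1630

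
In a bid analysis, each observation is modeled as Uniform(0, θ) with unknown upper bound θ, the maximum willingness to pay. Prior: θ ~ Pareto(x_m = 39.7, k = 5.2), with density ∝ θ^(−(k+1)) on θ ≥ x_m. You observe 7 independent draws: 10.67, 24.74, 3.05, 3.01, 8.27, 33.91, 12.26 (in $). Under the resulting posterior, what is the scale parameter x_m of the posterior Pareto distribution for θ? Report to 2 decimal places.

39.70

A Pareto(scale x_m, shape k) prior on the upper bound θ of Uniform(0, θ) is conjugate: posterior is Pareto(max(x_m, max xᵢ), k + n).
Sample maximum = 33.91; prior scale x_m = 39.7 → posterior scale = max = 39.70.
Posterior shape = 5.2 + 7 = 12.2.
Posterior scale x_m = 39.70.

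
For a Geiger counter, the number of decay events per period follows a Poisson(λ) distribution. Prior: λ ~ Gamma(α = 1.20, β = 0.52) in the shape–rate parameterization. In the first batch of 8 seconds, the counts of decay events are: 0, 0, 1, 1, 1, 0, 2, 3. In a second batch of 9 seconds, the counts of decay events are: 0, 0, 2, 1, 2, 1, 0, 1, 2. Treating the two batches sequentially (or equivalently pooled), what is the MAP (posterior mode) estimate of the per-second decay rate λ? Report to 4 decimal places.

With a Gamma(shape α, rate β) prior, the Poisson likelihood is conjugate: the posterior is Gamma(α + ΣXᵢ, β + n).
Batch 1: sum of counts S = 8 over n = 8 seconds.
After batch 1: Gamma(α+S, β+n) = Gamma(1.20+8, 0.52+8) = Gamma(9.20, 8.52).
Batch 2: sum of counts S = 9 over n = 9 seconds.
After batch 2: Gamma(α+S, β+n) = Gamma(9.20+9, 8.52+9) = Gamma(18.20, 17.52).
Mode of Gamma(α,β) for α≥1 is (α−1)/β = 17.20/17.52 = 0.9817.

0.9817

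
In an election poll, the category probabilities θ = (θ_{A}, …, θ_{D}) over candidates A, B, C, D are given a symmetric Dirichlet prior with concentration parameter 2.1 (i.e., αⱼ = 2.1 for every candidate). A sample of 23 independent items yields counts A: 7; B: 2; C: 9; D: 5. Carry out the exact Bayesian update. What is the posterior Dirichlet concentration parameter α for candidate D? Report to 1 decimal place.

7.1

The Dirichlet prior is conjugate to the Multinomial likelihood: each posterior αⱼ = prior αⱼ + observed count nⱼ.
Posterior concentration: (9.1, 4.1, 11.1, 7.1), total = 31.4.
α_{D} = 2.1 + 5 = 7.1.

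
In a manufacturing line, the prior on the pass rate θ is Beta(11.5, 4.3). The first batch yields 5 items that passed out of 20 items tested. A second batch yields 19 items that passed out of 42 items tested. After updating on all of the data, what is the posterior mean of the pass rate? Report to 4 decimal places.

0.4563

The Beta prior is conjugate to a Binomial/Bernoulli likelihood; the update adds successes to α and failures to β.
After batch 1: Beta(11.5+5, 4.3+15) = Beta(16.5, 19.3).
After batch 2: Beta(16.5+19, 19.3+23) = Beta(35.5, 42.3).
Posterior mean = α/(α+β) = 35.5/77.8 = 0.4563.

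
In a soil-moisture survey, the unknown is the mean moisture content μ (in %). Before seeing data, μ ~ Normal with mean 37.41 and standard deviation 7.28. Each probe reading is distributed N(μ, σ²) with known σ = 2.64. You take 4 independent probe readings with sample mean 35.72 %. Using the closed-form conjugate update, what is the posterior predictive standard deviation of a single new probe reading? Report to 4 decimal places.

For Normal data with known variance σ², a Normal(μ₀, σ₀²) prior on μ is conjugate. Posterior precision = 1/σ₀² + n/σ²; posterior mean is the precision-weighted average of μ₀ and x̄.
σ₀² = 7.28² = 52.9984, σ² = 2.64² = 6.9696; σ² + n·σ₀² = 6.9696 + 4·52.9984 = 218.9632.
Posterior precision = 1/σ₀² + n/σ² = 1/52.9984 + 4/6.9696 = (σ² + n·σ₀²)/(σ₀²σ²) = 218.9632/(52.9984·6.9696); posterior variance σₙ² = σ₀²σ²/(σ² + n·σ₀²) = 52.9984·6.9696/218.9632 = 1.686939.
Predictive variance for one new observation = σₙ² + σ² = 52.9984·6.9696/218.9632 + 6.9696 = σ²·(σ₀² + 218.9632)/218.9632 = 6.9696·271.9616/218.9632 = 8.656539; SD = √(6.9696·271.9616/218.9632) = 2.9422.

2.9422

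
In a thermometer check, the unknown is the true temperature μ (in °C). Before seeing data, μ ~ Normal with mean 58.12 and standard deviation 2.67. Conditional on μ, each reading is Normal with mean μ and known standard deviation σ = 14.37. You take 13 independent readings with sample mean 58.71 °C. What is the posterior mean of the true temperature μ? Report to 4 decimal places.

For Normal data with known variance σ², a Normal(μ₀, σ₀²) prior on μ is conjugate. Posterior precision = 1/σ₀² + n/σ²; posterior mean is the precision-weighted average of μ₀ and x̄.
n·x̄ = 13·58.71 = 763.23.
σ₀² = 2.67² = 7.1289, σ² = 14.37² = 206.4969; σ² + n·σ₀² = 206.4969 + 13·7.1289 = 299.1726.
Posterior mean = (μ₀/σ₀² + n·x̄/σ²)/(1/σ₀² + n/σ²) = (σ²·μ₀ + σ₀²·n·x̄)/(σ² + n·σ₀²) = (206.4969·58.12 + 7.1289·763.23)/299.1726 = 17442.590175/299.1726 = 58.3028.

58.3028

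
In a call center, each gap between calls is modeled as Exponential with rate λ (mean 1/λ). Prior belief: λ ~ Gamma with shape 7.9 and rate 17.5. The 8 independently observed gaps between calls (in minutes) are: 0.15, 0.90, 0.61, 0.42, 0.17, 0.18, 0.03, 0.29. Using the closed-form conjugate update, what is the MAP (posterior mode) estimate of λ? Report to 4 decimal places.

0.7358

With a Gamma(shape α, rate β) prior on the exponential rate λ, the posterior after n observations with total T = Σxᵢ is Gamma(α+n, β+T).
Sum of observations T = 2.75 minutes; n = 8.
Posterior: Gamma(7.9+8, 17.5+2.75) = Gamma(15.9, 20.25).
Mode = (α−1)/β = 0.7358.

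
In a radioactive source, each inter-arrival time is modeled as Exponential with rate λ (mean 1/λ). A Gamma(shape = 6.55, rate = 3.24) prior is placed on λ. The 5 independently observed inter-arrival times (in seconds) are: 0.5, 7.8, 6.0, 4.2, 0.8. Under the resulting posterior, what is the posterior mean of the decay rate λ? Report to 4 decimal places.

With a Gamma(shape α, rate β) prior on the exponential rate λ, the posterior after n observations with total T = Σxᵢ is Gamma(α+n, β+T).
Sum of observations T = 19.3 seconds; n = 5.
Posterior: Gamma(6.55+5, 3.24+19.3) = Gamma(11.55, 22.54).
Posterior mean of λ = α/β = 11.55/22.54 = 0.5124.

0.5124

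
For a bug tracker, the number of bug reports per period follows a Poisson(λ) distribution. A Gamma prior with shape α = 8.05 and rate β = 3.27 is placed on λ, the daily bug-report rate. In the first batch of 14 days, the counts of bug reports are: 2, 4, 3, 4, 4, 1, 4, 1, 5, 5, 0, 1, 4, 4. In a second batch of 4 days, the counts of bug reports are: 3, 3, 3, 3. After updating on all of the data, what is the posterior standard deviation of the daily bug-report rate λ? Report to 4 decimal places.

With a Gamma(shape α, rate β) prior, the Poisson likelihood is conjugate: the posterior is Gamma(α + ΣXᵢ, β + n).
Batch 1: sum of counts S = 42 over n = 14 days.
After batch 1: Gamma(α+S, β+n) = Gamma(8.05+42, 3.27+14) = Gamma(50.05, 17.27).
Batch 2: sum of counts S = 12 over n = 4 days.
After batch 2: Gamma(α+S, β+n) = Gamma(50.05+12, 17.27+4) = Gamma(62.05, 21.27).
SD = √α/β = √62.05/21.27 = 0.3703.

0.3703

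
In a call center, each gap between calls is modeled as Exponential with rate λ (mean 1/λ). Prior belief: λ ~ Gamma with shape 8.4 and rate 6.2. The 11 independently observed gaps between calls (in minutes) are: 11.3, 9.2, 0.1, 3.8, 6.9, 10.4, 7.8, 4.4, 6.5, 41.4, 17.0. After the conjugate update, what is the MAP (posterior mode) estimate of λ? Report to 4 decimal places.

With a Gamma(shape α, rate β) prior on the exponential rate λ, the posterior after n observations with total T = Σxᵢ is Gamma(α+n, β+T).
Sum of observations T = 118.8 minutes; n = 11.
Posterior: Gamma(8.4+11, 6.2+118.8) = Gamma(19.4, 125.0).
Mode = (α−1)/β = 0.1472.

0.1472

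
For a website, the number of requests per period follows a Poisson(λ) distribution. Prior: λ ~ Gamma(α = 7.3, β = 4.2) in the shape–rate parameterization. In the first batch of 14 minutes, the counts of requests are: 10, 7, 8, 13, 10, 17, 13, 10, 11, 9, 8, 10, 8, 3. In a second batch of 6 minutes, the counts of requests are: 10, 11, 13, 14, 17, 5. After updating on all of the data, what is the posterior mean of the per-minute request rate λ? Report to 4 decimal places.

With a Gamma(shape α, rate β) prior, the Poisson likelihood is conjugate: the posterior is Gamma(α + ΣXᵢ, β + n).
Batch 1: sum of counts S = 137 over n = 14 minutes.
After batch 1: Gamma(α+S, β+n) = Gamma(7.3+137, 4.2+14) = Gamma(144.3, 18.2).
Batch 2: sum of counts S = 70 over n = 6 minutes.
After batch 2: Gamma(α+S, β+n) = Gamma(144.3+70, 18.2+6) = Gamma(214.3, 24.2).
Posterior mean = α/β = 214.3/24.2 = 8.8554.

8.8554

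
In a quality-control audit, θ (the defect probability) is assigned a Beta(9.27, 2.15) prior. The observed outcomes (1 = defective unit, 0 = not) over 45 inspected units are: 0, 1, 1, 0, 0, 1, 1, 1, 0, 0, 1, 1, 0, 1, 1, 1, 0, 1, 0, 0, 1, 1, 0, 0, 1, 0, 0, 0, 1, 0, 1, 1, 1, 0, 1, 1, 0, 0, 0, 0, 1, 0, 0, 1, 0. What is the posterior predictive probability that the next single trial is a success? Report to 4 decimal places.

0.5542

The Beta prior is conjugate to a Binomial/Bernoulli likelihood; the update adds successes to α and failures to β.
Posterior: Beta(α+k, β+n−k) = Beta(9.27+22, 2.15+23) = Beta(31.27, 25.15).
For a single future Bernoulli trial, P(success | data) = α/(α+β) = 0.5542.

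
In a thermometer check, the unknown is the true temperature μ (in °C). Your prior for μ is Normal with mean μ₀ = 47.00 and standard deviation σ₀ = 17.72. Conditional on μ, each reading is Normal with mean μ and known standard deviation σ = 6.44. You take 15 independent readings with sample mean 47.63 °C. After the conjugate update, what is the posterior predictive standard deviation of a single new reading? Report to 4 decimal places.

For Normal data with known variance σ², a Normal(μ₀, σ₀²) prior on μ is conjugate. Posterior precision = 1/σ₀² + n/σ²; posterior mean is the precision-weighted average of μ₀ and x̄.
σ₀² = 17.72² = 313.9984, σ² = 6.44² = 41.4736; σ² + n·σ₀² = 41.4736 + 15·313.9984 = 4751.4496.
Posterior precision = 1/σ₀² + n/σ² = 1/313.9984 + 15/41.4736 = (σ² + n·σ₀²)/(σ₀²σ²) = 4751.4496/(313.9984·41.4736); posterior variance σₙ² = σ₀²σ²/(σ² + n·σ₀²) = 313.9984·41.4736/4751.4496 = 2.740773.
Predictive variance for one new observation = σₙ² + σ² = 313.9984·41.4736/4751.4496 + 41.4736 = σ²·(σ₀² + 4751.4496)/4751.4496 = 41.4736·5065.448/4751.4496 = 44.214373; SD = √(41.4736·5065.448/4751.4496) = 6.6494.

6.6494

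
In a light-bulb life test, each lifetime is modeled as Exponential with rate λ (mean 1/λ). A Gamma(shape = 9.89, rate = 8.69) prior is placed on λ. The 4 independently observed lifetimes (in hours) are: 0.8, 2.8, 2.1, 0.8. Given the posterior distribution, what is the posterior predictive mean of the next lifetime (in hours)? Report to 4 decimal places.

With a Gamma(shape α, rate β) prior on the exponential rate λ, the posterior after n observations with total T = Σxᵢ is Gamma(α+n, β+T).
Sum of observations T = 6.5 hours; n = 4.
Posterior: Gamma(9.89+4, 8.69+6.5) = Gamma(13.89, 15.19).
The predictive distribution for the next observation is Lomax; its mean is β/(α−1) = 15.19/12.89 = 1.1784.

1.1784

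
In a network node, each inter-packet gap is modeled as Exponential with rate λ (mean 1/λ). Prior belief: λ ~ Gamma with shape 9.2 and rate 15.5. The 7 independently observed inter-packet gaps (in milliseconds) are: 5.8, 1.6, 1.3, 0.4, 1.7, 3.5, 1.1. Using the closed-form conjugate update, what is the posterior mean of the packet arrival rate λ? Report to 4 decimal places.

0.5243

With a Gamma(shape α, rate β) prior on the exponential rate λ, the posterior after n observations with total T = Σxᵢ is Gamma(α+n, β+T).
Sum of observations T = 15.4 milliseconds; n = 7.
Posterior: Gamma(9.2+7, 15.5+15.4) = Gamma(16.2, 30.9).
Posterior mean of λ = α/β = 16.2/30.9 = 0.5243.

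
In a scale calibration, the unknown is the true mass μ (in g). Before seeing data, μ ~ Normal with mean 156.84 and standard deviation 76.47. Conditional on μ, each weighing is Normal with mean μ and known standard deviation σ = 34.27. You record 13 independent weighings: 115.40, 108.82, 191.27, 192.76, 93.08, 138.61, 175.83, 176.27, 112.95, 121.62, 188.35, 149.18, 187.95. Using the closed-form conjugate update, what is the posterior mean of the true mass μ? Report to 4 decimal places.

150.2624

For Normal data with known variance σ², a Normal(μ₀, σ₀²) prior on μ is conjugate. Posterior precision = 1/σ₀² + n/σ²; posterior mean is the precision-weighted average of μ₀ and x̄.
Σxᵢ = 115.40 + 108.82 + 191.27 + 192.76 + 93.08 + 138.61 + 175.83 + 176.27 + 112.95 + 121.62 + 188.35 + 149.18 + 187.95 = 1952.09, so n·x̄ = 1952.09.
σ₀² = 76.47² = 5847.6609, σ² = 34.27² = 1174.4329; σ² + n·σ₀² = 1174.4329 + 13·5847.6609 = 77194.0246.
Posterior mean = (μ₀/σ₀² + n·x̄/σ²)/(1/σ₀² + n/σ²) = (σ²·μ₀ + σ₀²·n·x̄)/(σ² + n·σ₀²) = (1174.4329·156.84 + 5847.6609·1952.09)/77194.0246 = 11599358.422317/77194.0246 = 150.2624.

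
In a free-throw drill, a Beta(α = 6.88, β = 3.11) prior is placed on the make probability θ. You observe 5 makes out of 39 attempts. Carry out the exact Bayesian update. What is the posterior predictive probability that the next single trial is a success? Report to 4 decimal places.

The Beta prior is conjugate to a Binomial/Bernoulli likelihood; the update adds successes to α and failures to β.
Posterior: Beta(α+k, β+n−k) = Beta(6.88+5, 3.11+34) = Beta(11.88, 37.11).
For a single future Bernoulli trial, P(success | data) = α/(α+β) = 0.2425.

0.2425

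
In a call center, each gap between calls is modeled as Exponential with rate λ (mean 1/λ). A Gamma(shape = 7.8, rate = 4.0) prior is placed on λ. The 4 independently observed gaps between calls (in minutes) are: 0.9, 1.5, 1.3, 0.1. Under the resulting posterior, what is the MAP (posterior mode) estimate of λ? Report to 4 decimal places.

With a Gamma(shape α, rate β) prior on the exponential rate λ, the posterior after n observations with total T = Σxᵢ is Gamma(α+n, β+T).
Sum of observations T = 3.8 minutes; n = 4.
Posterior: Gamma(7.8+4, 4.0+3.8) = Gamma(11.8, 7.8).
Mode = (α−1)/β = 1.3846.

1.3846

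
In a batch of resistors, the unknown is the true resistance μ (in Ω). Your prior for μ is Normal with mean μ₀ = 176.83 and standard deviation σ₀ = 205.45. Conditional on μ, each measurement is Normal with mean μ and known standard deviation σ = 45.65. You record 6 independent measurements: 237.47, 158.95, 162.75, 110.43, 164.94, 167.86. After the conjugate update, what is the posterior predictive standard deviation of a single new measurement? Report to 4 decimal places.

For Normal data with known variance σ², a Normal(μ₀, σ₀²) prior on μ is conjugate. Posterior precision = 1/σ₀² + n/σ²; posterior mean is the precision-weighted average of μ₀ and x̄.
σ₀² = 205.45² = 42209.7025, σ² = 45.65² = 2083.9225; σ² + n·σ₀² = 2083.9225 + 6·42209.7025 = 255342.1375.
Posterior precision = 1/σ₀² + n/σ² = 1/42209.7025 + 6/2083.9225 = (σ² + n·σ₀²)/(σ₀²σ²) = 255342.1375/(42209.7025·2083.9225); posterior variance σₙ² = σ₀²σ²/(σ² + n·σ₀²) = 42209.7025·2083.9225/255342.1375 = 344.485832.
Predictive variance for one new observation = σₙ² + σ² = 42209.7025·2083.9225/255342.1375 + 2083.9225 = σ²·(σ₀² + 255342.1375)/255342.1375 = 2083.9225·297551.84/255342.1375 = 2428.408332; SD = √(2083.9225·297551.84/255342.1375) = 49.2789.

49.2789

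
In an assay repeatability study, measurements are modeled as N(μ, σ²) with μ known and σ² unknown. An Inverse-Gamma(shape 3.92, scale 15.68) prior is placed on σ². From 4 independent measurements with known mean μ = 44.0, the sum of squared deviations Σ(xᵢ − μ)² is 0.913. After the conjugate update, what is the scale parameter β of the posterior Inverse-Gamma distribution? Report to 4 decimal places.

With known mean μ and an Inverse-Gamma(α, β) prior on σ², the Normal likelihood is conjugate: posterior is Inv-Gamma(α + n/2, β + Σ(xᵢ−μ)²/2).
Posterior: Inv-Gamma(3.92 + 4/2, 15.68 + 0.913/2) = Inv-Gamma(5.92, 16.1365).
Posterior β = 16.1365.

16.1365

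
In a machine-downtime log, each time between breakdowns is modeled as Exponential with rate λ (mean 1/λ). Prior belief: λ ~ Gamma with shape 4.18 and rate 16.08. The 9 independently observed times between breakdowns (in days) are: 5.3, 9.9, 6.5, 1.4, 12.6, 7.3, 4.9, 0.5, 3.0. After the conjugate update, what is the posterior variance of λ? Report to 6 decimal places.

0.002894

With a Gamma(shape α, rate β) prior on the exponential rate λ, the posterior after n observations with total T = Σxᵢ is Gamma(α+n, β+T).
Sum of observations T = 51.4 days; n = 9.
Posterior: Gamma(4.18+9, 16.08+51.4) = Gamma(13.18, 67.48).
Var = α/β² = 0.002894.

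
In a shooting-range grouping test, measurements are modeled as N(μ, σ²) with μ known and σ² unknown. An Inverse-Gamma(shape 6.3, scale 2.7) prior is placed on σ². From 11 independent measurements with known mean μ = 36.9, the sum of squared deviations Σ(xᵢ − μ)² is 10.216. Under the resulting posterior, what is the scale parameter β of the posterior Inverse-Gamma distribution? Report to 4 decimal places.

7.8080

With known mean μ and an Inverse-Gamma(α, β) prior on σ², the Normal likelihood is conjugate: posterior is Inv-Gamma(α + n/2, β + Σ(xᵢ−μ)²/2).
Posterior: Inv-Gamma(6.3 + 11/2, 2.7 + 10.216/2) = Inv-Gamma(11.80, 7.8080).
Posterior β = 7.8080.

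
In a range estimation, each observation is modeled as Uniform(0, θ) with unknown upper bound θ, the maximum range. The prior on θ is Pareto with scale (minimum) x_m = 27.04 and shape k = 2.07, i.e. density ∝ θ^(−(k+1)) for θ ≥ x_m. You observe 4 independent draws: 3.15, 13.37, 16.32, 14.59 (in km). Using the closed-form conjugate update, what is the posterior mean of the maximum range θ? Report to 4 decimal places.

A Pareto(scale x_m, shape k) prior on the upper bound θ of Uniform(0, θ) is conjugate: posterior is Pareto(max(x_m, max xᵢ), k + n).
Sample maximum = 16.32; prior scale x_m = 27.04 → posterior scale = max = 27.04.
Posterior shape = 2.07 + 4 = 6.07.
E[θ|data] = k·x_m/(k−1) = 6.07·27.04/5.07 = 32.3733.

32.3733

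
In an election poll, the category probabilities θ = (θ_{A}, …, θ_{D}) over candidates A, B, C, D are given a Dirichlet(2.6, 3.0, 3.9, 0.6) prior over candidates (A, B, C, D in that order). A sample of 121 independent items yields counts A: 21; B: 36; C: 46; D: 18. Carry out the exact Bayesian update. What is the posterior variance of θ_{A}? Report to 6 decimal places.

The Dirichlet prior is conjugate to the Multinomial likelihood: each posterior αⱼ = prior αⱼ + observed count nⱼ.
Posterior concentration: (23.6, 39.0, 49.9, 18.6), total = 131.1.
Var[θ_j] = α_j(Σα−α_j)/((Σα)²(Σα+1)) = 23.6·107.5/(131.1²·132.1) = 0.001117.

0.001117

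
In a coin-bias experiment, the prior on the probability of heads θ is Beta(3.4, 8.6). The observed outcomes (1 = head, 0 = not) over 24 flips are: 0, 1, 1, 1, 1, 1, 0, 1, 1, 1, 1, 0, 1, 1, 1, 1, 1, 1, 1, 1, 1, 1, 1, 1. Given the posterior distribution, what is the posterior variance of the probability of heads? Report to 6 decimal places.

The Beta prior is conjugate to a Binomial/Bernoulli likelihood; the update adds successes to α and failures to β.
Posterior: Beta(α+k, β+n−k) = Beta(3.4+21, 8.6+3) = Beta(24.4, 11.6).
Var = αβ/((α+β)²(α+β+1)) = 24.4·11.6/(36.0²·37.0) = 0.005903.

0.005903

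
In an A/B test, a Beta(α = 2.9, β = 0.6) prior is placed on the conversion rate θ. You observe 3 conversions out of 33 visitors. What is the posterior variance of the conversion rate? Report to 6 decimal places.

The Beta prior is conjugate to a Binomial/Bernoulli likelihood; the update adds successes to α and failures to β.
Posterior: Beta(α+k, β+n−k) = Beta(2.9+3, 0.6+30) = Beta(5.9, 30.6).
Var = αβ/((α+β)²(α+β+1)) = 5.9·30.6/(36.5²·37.5) = 0.003614.

0.003614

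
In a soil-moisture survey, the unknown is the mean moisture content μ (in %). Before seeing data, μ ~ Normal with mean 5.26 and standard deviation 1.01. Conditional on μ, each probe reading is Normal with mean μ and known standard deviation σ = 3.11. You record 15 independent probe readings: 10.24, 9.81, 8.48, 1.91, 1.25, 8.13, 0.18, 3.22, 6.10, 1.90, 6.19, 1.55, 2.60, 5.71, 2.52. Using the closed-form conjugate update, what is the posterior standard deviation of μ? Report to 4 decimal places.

0.6286

For Normal data with known variance σ², a Normal(μ₀, σ₀²) prior on μ is conjugate. Posterior precision = 1/σ₀² + n/σ²; posterior mean is the precision-weighted average of μ₀ and x̄.
σ₀² = 1.01² = 1.0201, σ² = 3.11² = 9.6721; σ² + n·σ₀² = 9.6721 + 15·1.0201 = 24.9736.
Posterior precision = 1/σ₀² + n/σ² = 1/1.0201 + 15/9.6721 = (σ² + n·σ₀²)/(σ₀²σ²) = 24.9736/(1.0201·9.6721); posterior variance σₙ² = σ₀²σ²/(σ² + n·σ₀²) = 1.0201·9.6721/24.9736 = 0.395078.
Posterior SD = √σₙ² = √(1.0201·9.6721/24.9736) = 0.6286.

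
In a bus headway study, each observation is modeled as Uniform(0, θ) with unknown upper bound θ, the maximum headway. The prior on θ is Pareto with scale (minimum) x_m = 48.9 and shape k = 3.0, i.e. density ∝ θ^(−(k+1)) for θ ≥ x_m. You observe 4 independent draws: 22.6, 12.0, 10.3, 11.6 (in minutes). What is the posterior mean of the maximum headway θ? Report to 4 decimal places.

A Pareto(scale x_m, shape k) prior on the upper bound θ of Uniform(0, θ) is conjugate: posterior is Pareto(max(x_m, max xᵢ), k + n).
Sample maximum = 22.6; prior scale x_m = 48.9 → posterior scale = max = 48.9.
Posterior shape = 3.0 + 4 = 7.0.
E[θ|data] = k·x_m/(k−1) = 7.0·48.9/6.0 = 57.0500.

57.0500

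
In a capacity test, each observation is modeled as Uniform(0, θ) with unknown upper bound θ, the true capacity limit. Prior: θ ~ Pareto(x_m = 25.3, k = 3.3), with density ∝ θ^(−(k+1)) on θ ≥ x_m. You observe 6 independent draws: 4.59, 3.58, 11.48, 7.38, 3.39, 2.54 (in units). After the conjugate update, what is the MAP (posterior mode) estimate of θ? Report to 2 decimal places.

25.30

A Pareto(scale x_m, shape k) prior on the upper bound θ of Uniform(0, θ) is conjugate: posterior is Pareto(max(x_m, max xᵢ), k + n).
Sample maximum = 11.48; prior scale x_m = 25.3 → posterior scale = max = 25.30.
Posterior shape = 3.3 + 6 = 9.3.
The Pareto density is decreasing on [x_m, ∞), so the mode is x_m = 25.30.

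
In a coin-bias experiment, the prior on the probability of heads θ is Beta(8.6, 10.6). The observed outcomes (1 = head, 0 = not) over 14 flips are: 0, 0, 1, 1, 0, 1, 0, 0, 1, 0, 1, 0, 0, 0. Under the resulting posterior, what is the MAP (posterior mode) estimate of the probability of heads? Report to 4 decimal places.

The Beta prior is conjugate to a Binomial/Bernoulli likelihood; the update adds successes to α and failures to β.
Posterior: Beta(α+k, β+n−k) = Beta(8.6+5, 10.6+9) = Beta(13.6, 19.6).
Mode of Beta(a,b) for a,b>1 is (a−1)/(a+b−2) = 12.6/31.2 = 0.4038.

0.4038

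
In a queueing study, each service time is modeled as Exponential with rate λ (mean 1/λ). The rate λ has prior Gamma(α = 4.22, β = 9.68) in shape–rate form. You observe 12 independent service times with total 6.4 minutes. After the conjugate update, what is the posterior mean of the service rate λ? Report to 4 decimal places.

1.0087

With a Gamma(shape α, rate β) prior on the exponential rate λ, the posterior after n observations with total T = Σxᵢ is Gamma(α+n, β+T).
Posterior: Gamma(4.22+12, 9.68+6.4) = Gamma(16.22, 16.08).
Posterior mean of λ = α/β = 16.22/16.08 = 1.0087.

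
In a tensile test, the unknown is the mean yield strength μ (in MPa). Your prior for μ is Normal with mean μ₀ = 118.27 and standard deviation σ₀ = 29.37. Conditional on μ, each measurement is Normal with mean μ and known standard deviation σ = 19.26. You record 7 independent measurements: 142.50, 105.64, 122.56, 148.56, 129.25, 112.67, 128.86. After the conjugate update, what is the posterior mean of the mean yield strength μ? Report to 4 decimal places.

For Normal data with known variance σ², a Normal(μ₀, σ₀²) prior on μ is conjugate. Posterior precision = 1/σ₀² + n/σ²; posterior mean is the precision-weighted average of μ₀ and x̄.
Σxᵢ = 142.50 + 105.64 + 122.56 + 148.56 + 129.25 + 112.67 + 128.86 = 890.04, so n·x̄ = 890.04.
σ₀² = 29.37² = 862.5969, σ² = 19.26² = 370.9476; σ² + n·σ₀² = 370.9476 + 7·862.5969 = 6409.1259.
Posterior mean = (μ₀/σ₀² + n·x̄/σ²)/(1/σ₀² + n/σ²) = (σ²·μ₀ + σ₀²·n·x̄)/(σ² + n·σ₀²) = (370.9476·118.27 + 862.5969·890.04)/6409.1259 = 811617.717528/6409.1259 = 126.6347.

126.6347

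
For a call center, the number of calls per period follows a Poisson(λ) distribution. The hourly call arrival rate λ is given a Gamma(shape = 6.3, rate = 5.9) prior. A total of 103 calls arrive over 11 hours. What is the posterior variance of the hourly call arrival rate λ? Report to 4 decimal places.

With a Gamma(shape α, rate β) prior, the Poisson likelihood is conjugate: the posterior is Gamma(α + ΣXᵢ, β + n).
Posterior: Gamma(α+S, β+n) = Gamma(6.3+103, 5.9+11) = Gamma(109.3, 16.9).
Var = α/β² = 109.3/16.9² = 0.3827.

0.3827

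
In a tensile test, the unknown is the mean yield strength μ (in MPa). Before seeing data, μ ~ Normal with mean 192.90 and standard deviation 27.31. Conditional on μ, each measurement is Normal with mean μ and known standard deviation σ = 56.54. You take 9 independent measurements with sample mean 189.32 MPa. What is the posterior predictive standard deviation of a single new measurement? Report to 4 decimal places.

For Normal data with known variance σ², a Normal(μ₀, σ₀²) prior on μ is conjugate. Posterior precision = 1/σ₀² + n/σ²; posterior mean is the precision-weighted average of μ₀ and x̄.
σ₀² = 27.31² = 745.8361, σ² = 56.54² = 3196.7716; σ² + n·σ₀² = 3196.7716 + 9·745.8361 = 9909.2965.
Posterior precision = 1/σ₀² + n/σ² = 1/745.8361 + 9/3196.7716 = (σ² + n·σ₀²)/(σ₀²σ²) = 9909.2965/(745.8361·3196.7716); posterior variance σₙ² = σ₀²σ²/(σ² + n·σ₀²) = 745.8361·3196.7716/9909.2965 = 240.609176.
Predictive variance for one new observation = σₙ² + σ² = 745.8361·3196.7716/9909.2965 + 3196.7716 = σ²·(σ₀² + 9909.2965)/9909.2965 = 3196.7716·10655.1326/9909.2965 = 3437.380776; SD = √(3196.7716·10655.1326/9909.2965) = 58.6292.

58.6292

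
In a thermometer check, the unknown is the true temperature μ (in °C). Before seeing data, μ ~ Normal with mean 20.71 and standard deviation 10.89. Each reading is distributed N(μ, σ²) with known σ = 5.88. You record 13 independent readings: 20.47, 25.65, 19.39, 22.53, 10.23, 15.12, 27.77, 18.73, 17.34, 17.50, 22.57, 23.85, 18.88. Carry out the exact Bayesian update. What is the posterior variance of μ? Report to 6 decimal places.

For Normal data with known variance σ², a Normal(μ₀, σ₀²) prior on μ is conjugate. Posterior precision = 1/σ₀² + n/σ²; posterior mean is the precision-weighted average of μ₀ and x̄.
σ₀² = 10.89² = 118.5921, σ² = 5.88² = 34.5744; σ² + n·σ₀² = 34.5744 + 13·118.5921 = 1576.2717.
Posterior precision = 1/σ₀² + n/σ² = 1/118.5921 + 13/34.5744 = (σ² + n·σ₀²)/(σ₀²σ²) = 1576.2717/(118.5921·34.5744); posterior variance σₙ² = σ₀²σ²/(σ² + n·σ₀²) = 118.5921·34.5744/1576.2717 = 2.601233.

2.601233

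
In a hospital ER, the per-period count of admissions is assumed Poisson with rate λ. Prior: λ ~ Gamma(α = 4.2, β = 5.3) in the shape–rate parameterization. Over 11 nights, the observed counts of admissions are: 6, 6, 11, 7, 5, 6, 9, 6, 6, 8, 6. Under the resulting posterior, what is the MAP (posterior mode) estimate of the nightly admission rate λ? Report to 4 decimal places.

With a Gamma(shape α, rate β) prior, the Poisson likelihood is conjugate: the posterior is Gamma(α + ΣXᵢ, β + n).
Sum of counts S = 76 over n = 11 nights.
Posterior: Gamma(α+S, β+n) = Gamma(4.2+76, 5.3+11) = Gamma(80.2, 16.3).
Mode of Gamma(α,β) for α≥1 is (α−1)/β = 79.2/16.3 = 4.8589.

4.8589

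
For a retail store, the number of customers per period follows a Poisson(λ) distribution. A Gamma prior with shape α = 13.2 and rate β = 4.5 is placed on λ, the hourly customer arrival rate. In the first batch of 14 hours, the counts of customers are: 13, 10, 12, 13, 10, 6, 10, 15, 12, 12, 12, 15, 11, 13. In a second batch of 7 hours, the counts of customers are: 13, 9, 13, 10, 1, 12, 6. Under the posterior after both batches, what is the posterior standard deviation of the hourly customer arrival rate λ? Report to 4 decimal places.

With a Gamma(shape α, rate β) prior, the Poisson likelihood is conjugate: the posterior is Gamma(α + ΣXᵢ, β + n).
Batch 1: sum of counts S = 164 over n = 14 hours.
After batch 1: Gamma(α+S, β+n) = Gamma(13.2+164, 4.5+14) = Gamma(177.2, 18.5).
Batch 2: sum of counts S = 64 over n = 7 hours.
After batch 2: Gamma(α+S, β+n) = Gamma(177.2+64, 18.5+7) = Gamma(241.2, 25.5).
SD = √α/β = √241.2/25.5 = 0.6090.

0.6090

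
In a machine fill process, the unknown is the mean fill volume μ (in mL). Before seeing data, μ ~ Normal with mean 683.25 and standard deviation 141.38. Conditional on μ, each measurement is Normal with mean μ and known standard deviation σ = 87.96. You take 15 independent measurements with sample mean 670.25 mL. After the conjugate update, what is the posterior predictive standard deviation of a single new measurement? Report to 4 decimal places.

90.7733

For Normal data with known variance σ², a Normal(μ₀, σ₀²) prior on μ is conjugate. Posterior precision = 1/σ₀² + n/σ²; posterior mean is the precision-weighted average of μ₀ and x̄.
σ₀² = 141.38² = 19988.3044, σ² = 87.96² = 7736.9616; σ² + n·σ₀² = 7736.9616 + 15·19988.3044 = 307561.5276.
Posterior precision = 1/σ₀² + n/σ² = 1/19988.3044 + 15/7736.9616 = (σ² + n·σ₀²)/(σ₀²σ²) = 307561.5276/(19988.3044·7736.9616); posterior variance σₙ² = σ₀²σ²/(σ² + n·σ₀²) = 19988.3044·7736.9616/307561.5276 = 502.822134.
Predictive variance for one new observation = σₙ² + σ² = 19988.3044·7736.9616/307561.5276 + 7736.9616 = σ²·(σ₀² + 307561.5276)/307561.5276 = 7736.9616·327549.832/307561.5276 = 8239.783734; SD = √(7736.9616·327549.832/307561.5276) = 90.7733.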